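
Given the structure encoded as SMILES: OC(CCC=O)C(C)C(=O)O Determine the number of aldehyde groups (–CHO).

1

The aldehyde motif appears at heavy-atom position 5 in the SMILES.
Other groups present: 1 carboxylic acid, 1 hydroxyl.
Aldehyde count: 1.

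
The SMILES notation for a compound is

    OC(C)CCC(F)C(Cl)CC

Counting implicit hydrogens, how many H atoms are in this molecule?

Walk through each heavy atom and fill implicit hydrogens from standard valence (C 4, N 3, O 2, S 2, halogen 1):
  atom 1: O, bond orders sum to 1 (valence 2) → 1 H
  atom 2: C, bond orders sum to 3 (valence 4) → 1 H
  atom 3: C, bond orders sum to 1 (valence 4) → 3 H
  atom 4: C, bond orders sum to 2 (valence 4) → 2 H
  atom 5: C, bond orders sum to 2 (valence 4) → 2 H
  atom 6: C, bond orders sum to 3 (valence 4) → 1 H
  atom 7: F (halogen, monovalent) → 0 H
  atom 8: C, bond orders sum to 3 (valence 4) → 1 H
  atom 9: Cl (halogen, monovalent) → 0 H
  atom 10: C, bond orders sum to 2 (valence 4) → 2 H
  atom 11: C, bond orders sum to 1 (valence 4) → 3 H
Total hydrogens: 16.

16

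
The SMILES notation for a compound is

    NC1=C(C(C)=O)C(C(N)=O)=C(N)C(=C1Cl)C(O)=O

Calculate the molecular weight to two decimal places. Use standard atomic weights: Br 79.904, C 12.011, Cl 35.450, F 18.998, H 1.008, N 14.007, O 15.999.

First, the molecular formula is C10H10ClN3O4 (counting implicit H from valence).
  C: 10 × 12.011 = 120.110
  Cl: 1 × 35.450 = 35.450
  H: 10 × 1.008 = 10.080
  N: 3 × 14.007 = 42.021
  O: 4 × 15.999 = 63.996
Sum: 10×12.011 + 1×35.450 + 10×1.008 + 3×14.007 + 4×15.999 = 271.657 → 271.66 g/mol.

271.66 g/mol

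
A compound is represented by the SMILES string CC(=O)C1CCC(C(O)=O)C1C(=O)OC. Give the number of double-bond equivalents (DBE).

4

Degree of unsaturation = (number of rings) + (number of π bonds).
Ring closures in the SMILES: 1.
π bonds: 3 double bonds (each 1 DoU) → 3 DoU from unsaturation.
Total DoU = 1 + 3 = 4.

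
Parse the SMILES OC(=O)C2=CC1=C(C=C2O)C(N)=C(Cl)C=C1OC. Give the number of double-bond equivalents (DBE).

Degree of unsaturation = (number of rings) + (number of π bonds).
Ring closures in the SMILES: 2.
π bonds: 6 double bonds (each 1 DoU) → 6 DoU from unsaturation.
Total DoU = 2 + 6 = 8.

8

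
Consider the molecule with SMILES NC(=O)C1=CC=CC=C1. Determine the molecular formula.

Walk through each heavy atom and fill implicit hydrogens from standard valence (C 4, N 3, O 2, S 2, halogen 1):
  atom 1: N, bond orders sum to 1 (valence 3) → 2 H
  atom 2: C, bond orders sum to 4 (valence 4) → 0 H
  atom 3: O, bond orders sum to 2 (valence 2) → 0 H
  atom 4: C, bond orders sum to 4 (valence 4) → 0 H
  atom 5: C, bond orders sum to 3 (valence 4) → 1 H
  atom 6: C, bond orders sum to 3 (valence 4) → 1 H
  atom 7: C, bond orders sum to 3 (valence 4) → 1 H
  atom 8: C, bond orders sum to 3 (valence 4) → 1 H
  atom 9: C, bond orders sum to 3 (valence 4) → 1 H
Totals → C:7, H:7, N:1, O:1.
In Hill order: C7H7NO.

C7H7NO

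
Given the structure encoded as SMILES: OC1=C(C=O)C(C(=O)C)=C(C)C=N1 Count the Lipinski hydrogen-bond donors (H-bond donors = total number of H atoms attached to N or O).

1

Donors: find every N or O and count the H atoms it carries.
  atom 1 (O): bond orders sum to 1 → 1 H
  atom 5 (O): bond orders sum to 2 → 0 H
  atom 8 (O): bond orders sum to 2 → 0 H
  atom 13 (N): bond orders sum to 3 → 0 H
Lipinski HBD = 1.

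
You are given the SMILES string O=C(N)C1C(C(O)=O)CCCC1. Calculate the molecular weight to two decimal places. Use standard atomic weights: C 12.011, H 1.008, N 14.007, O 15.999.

First, the molecular formula is C8H13NO3 (counting implicit H from valence).
  C: 8 × 12.011 = 96.088
  H: 13 × 1.008 = 13.104
  N: 1 × 14.007 = 14.007
  O: 3 × 15.999 = 47.997
Sum: 8×12.011 + 13×1.008 + 1×14.007 + 3×15.999 = 171.196 → 171.20 g/mol.

171.20 g/mol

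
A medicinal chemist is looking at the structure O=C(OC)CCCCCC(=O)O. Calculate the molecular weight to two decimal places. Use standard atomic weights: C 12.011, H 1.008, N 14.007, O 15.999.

First, the molecular formula is C8H14O4 (counting implicit H from valence).
  C: 8 × 12.011 = 96.088
  H: 14 × 1.008 = 14.112
  O: 4 × 15.999 = 63.996
Sum: 8×12.011 + 14×1.008 + 4×15.999 = 174.196 → 174.20 g/mol.

174.20 g/mol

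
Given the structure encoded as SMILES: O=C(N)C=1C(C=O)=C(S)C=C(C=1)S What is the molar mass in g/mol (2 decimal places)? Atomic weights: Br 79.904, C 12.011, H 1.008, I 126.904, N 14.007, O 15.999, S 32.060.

213.27 g/mol

First, the molecular formula is C8H7NO2S2 (counting implicit H from valence).
  C: 8 × 12.011 = 96.088
  H: 7 × 1.008 = 7.056
  N: 1 × 14.007 = 14.007
  O: 2 × 15.999 = 31.998
  S: 2 × 32.060 = 64.120
Sum: 8×12.011 + 7×1.008 + 1×14.007 + 2×15.999 + 2×32.060 = 213.269 → 213.27 g/mol.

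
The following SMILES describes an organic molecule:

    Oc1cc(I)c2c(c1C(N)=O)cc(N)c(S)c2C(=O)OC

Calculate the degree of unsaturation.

Molecular formula: C13H11IN2O4S.
DoU = (2C + 2 + N − H − X) / 2, where X is the halogen count and O/S are ignored.
    = (2·13 + 2 + 2 − 11 − 1) / 2 = 18 / 2 = 9.

9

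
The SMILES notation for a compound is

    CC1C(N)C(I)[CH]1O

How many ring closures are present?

1

In SMILES, each pair of matching ring-closure digits denotes one ring-closing bond; the number of such bonds equals the number of independent rings.
Ring-closure bonds here: 1.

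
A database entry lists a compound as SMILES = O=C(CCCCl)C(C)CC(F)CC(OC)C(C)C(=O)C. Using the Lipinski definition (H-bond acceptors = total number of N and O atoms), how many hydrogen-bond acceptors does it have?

N atoms: 0; O atoms: 3.
Lipinski HBA = 0 + 3 = 3.

3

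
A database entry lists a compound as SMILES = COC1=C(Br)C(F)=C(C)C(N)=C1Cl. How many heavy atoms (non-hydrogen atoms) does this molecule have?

13

Every atom symbol written in the SMILES (organic subset) is one heavy atom; implicit H are not written.
Heavy atoms by element → Br:1, C:8, Cl:1, F:1, N:1, O:1.
Total: 13.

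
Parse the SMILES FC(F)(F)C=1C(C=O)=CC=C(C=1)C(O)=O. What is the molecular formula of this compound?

Walk through each heavy atom and fill implicit hydrogens from standard valence (C 4, N 3, O 2, S 2, halogen 1):
  atom 1: F (halogen, monovalent) → 0 H
  atom 2: C, bond orders sum to 4 (valence 4) → 0 H
  atom 3: F (halogen, monovalent) → 0 H
  atom 4: F (halogen, monovalent) → 0 H
  atom 5: C, bond orders sum to 4 (valence 4) → 0 H
  atom 6: C, bond orders sum to 4 (valence 4) → 0 H
  atom 7: C, bond orders sum to 3 (valence 4) → 1 H
  atom 8: O, bond orders sum to 2 (valence 2) → 0 H
  atom 9: C, bond orders sum to 3 (valence 4) → 1 H
  atom 10: C, bond orders sum to 3 (valence 4) → 1 H
  atom 11: C, bond orders sum to 4 (valence 4) → 0 H
  atom 12: C, bond orders sum to 3 (valence 4) → 1 H
  atom 13: C, bond orders sum to 4 (valence 4) → 0 H
  atom 14: O, bond orders sum to 1 (valence 2) → 1 H
  atom 15: O, bond orders sum to 2 (valence 2) → 0 H
Totals → C:9, H:5, F:3, O:3.
In Hill order: C9H5F3O3.

C9H5F3O3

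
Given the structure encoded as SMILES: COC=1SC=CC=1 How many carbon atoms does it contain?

5

Count every carbon token in the SMILES (each C, including those in ring-closure positions and inside branches).
Carbon count: 5.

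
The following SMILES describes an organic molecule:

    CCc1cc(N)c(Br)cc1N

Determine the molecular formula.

Walk through each heavy atom and fill implicit hydrogens from standard valence (C 4, N 3, O 2, S 2, halogen 1); for lowercase aromatic atoms, an aromatic c carries 1 H when it has two neighbours and 0 H with three, and aromatic n carries 0 H:
  atom 1: C, bond orders sum to 1 (valence 4) → 3 H
  atom 2: C, bond orders sum to 2 (valence 4) → 2 H
  atom 3: aromatic c, 3 neighbours → 0 H
  atom 4: aromatic c, 2 neighbours → 1 H
  atom 5: aromatic c, 3 neighbours → 0 H
  atom 6: N, bond orders sum to 1 (valence 3) → 2 H
  atom 7: aromatic c, 3 neighbours → 0 H
  atom 8: Br (halogen, monovalent) → 0 H
  atom 9: aromatic c, 2 neighbours → 1 H
  atom 10: aromatic c, 3 neighbours → 0 H
  atom 11: N, bond orders sum to 1 (valence 3) → 2 H
Totals → C:8, H:11, Br:1, N:2.

C8H11BrN2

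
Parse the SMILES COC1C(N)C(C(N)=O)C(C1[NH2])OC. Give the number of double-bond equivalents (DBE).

2

Molecular formula: C8H17N3O3.
DoU = (2C + 2 + N − H − X) / 2, where X is the halogen count and O/S are ignored.
    = (2·8 + 2 + 3 − 17 − 0) / 2 = 4 / 2 = 2.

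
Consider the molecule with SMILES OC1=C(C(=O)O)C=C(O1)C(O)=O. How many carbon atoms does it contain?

6

Count every carbon token in the SMILES (each C, including those in ring-closure positions and inside branches).
Carbon count: 6.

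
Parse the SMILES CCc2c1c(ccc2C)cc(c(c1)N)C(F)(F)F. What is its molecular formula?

Walk through each heavy atom and fill implicit hydrogens from standard valence (C 4, N 3, O 2, S 2, halogen 1); for lowercase aromatic atoms, an aromatic c carries 1 H when it has two neighbours and 0 H with three, and aromatic n carries 0 H:
  atom 1: C, bond orders sum to 1 (valence 4) → 3 H
  atom 2: C, bond orders sum to 2 (valence 4) → 2 H
  atom 3: aromatic c, 3 neighbours → 0 H
  atom 4: aromatic c, 3 neighbours → 0 H
  atom 5: aromatic c, 3 neighbours → 0 H
  atom 6: aromatic c, 2 neighbours → 1 H
  atom 7: aromatic c, 2 neighbours → 1 H
  atom 8: aromatic c, 3 neighbours → 0 H
  atom 9: C, bond orders sum to 1 (valence 4) → 3 H
  atom 10: aromatic c, 2 neighbours → 1 H
  atom 11: aromatic c, 3 neighbours → 0 H
  atom 12: aromatic c, 3 neighbours → 0 H
  atom 13: aromatic c, 2 neighbours → 1 H
  atom 14: N, bond orders sum to 1 (valence 3) → 2 H
  atom 15: C, bond orders sum to 4 (valence 4) → 0 H
  atom 16: F (halogen, monovalent) → 0 H
  atom 17: F (halogen, monovalent) → 0 H
  atom 18: F (halogen, monovalent) → 0 H
Totals → C:14, H:14, F:3, N:1.
In Hill order: C14H14F3N.

C14H14F3N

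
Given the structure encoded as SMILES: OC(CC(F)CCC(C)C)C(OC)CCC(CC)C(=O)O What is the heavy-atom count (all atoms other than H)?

Every atom symbol written in the SMILES (organic subset) is one heavy atom; implicit H are not written.
Heavy atoms by element → C:16, F:1, O:4.
Total: 21.

21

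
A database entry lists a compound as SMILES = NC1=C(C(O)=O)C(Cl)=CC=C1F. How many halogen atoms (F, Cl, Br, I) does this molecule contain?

2

Halogen atoms appear at heavy-atom positions 8, 12 (1×Cl, 1×F).
Other groups present: 1 carboxylic acid, 1 primary amine.
Halogen count: 2.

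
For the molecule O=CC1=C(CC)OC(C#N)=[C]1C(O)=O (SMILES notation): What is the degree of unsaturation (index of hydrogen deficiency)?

Molecular formula: C9H7NO4.
DoU = (2C + 2 + N − H − X) / 2, where X is the halogen count and O/S are ignored.
    = (2·9 + 2 + 1 − 7 − 0) / 2 = 14 / 2 = 7.

7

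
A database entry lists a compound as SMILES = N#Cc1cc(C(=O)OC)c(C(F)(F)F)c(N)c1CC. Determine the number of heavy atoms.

Every atom symbol written in the SMILES (organic subset) is one heavy atom; implicit H are not written.
Heavy atoms by element → C:12, F:3, N:2, O:2.
Total: 19.

19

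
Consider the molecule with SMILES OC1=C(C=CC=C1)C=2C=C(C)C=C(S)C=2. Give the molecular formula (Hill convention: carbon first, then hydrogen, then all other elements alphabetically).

C13H12OS

Walk through each heavy atom and fill implicit hydrogens from standard valence (C 4, N 3, O 2, S 2, halogen 1):
  atom 1: O, bond orders sum to 1 (valence 2) → 1 H
  atom 2: C, bond orders sum to 4 (valence 4) → 0 H
  atom 3: C, bond orders sum to 4 (valence 4) → 0 H
  atom 4: C, bond orders sum to 3 (valence 4) → 1 H
  atom 5: C, bond orders sum to 3 (valence 4) → 1 H
  atom 6: C, bond orders sum to 3 (valence 4) → 1 H
  atom 7: C, bond orders sum to 3 (valence 4) → 1 H
  atom 8: C, bond orders sum to 4 (valence 4) → 0 H
  atom 9: C, bond orders sum to 3 (valence 4) → 1 H
  atom 10: C, bond orders sum to 4 (valence 4) → 0 H
  atom 11: C, bond orders sum to 1 (valence 4) → 3 H
  atom 12: C, bond orders sum to 3 (valence 4) → 1 H
  atom 13: C, bond orders sum to 4 (valence 4) → 0 H
  atom 14: S, bond orders sum to 1 (valence 2) → 1 H
  atom 15: C, bond orders sum to 3 (valence 4) → 1 H
Totals → C:13, H:12, O:1, S:1.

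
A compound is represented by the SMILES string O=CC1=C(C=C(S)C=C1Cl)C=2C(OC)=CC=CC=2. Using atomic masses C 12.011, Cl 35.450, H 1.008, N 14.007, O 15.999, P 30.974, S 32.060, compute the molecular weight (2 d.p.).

278.75 g/mol

First, the molecular formula is C14H11ClO2S (counting implicit H from valence).
  C: 14 × 12.011 = 168.154
  Cl: 1 × 35.450 = 35.450
  H: 11 × 1.008 = 11.088
  O: 2 × 15.999 = 31.998
  S: 1 × 32.060 = 32.060
Sum: 14×12.011 + 1×35.450 + 11×1.008 + 2×15.999 + 1×32.060 = 278.750 → 278.75 g/mol.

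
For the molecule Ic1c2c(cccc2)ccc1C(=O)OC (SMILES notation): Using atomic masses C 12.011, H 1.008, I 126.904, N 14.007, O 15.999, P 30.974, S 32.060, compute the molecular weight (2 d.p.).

First, the molecular formula is C12H9IO2 (counting implicit H from valence).
  C: 12 × 12.011 = 144.132
  H: 9 × 1.008 = 9.072
  I: 1 × 126.904 = 126.904
  O: 2 × 15.999 = 31.998
Sum: 12×12.011 + 9×1.008 + 1×126.904 + 2×15.999 = 312.106 → 312.11 g/mol.

312.11 g/mol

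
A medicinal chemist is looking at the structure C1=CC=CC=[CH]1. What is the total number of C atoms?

6

Count every carbon token in the SMILES (each C, including those in ring-closure positions and inside branches).
Carbon count: 6.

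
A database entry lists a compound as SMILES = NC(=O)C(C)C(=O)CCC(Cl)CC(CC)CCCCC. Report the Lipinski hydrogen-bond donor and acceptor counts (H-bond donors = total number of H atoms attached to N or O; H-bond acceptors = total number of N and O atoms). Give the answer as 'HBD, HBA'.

2, 3

Donors: find every N or O and count the H atoms it carries.
  atom 1 (N): bond orders sum to 1 → 2 H
  atom 3 (O): bond orders sum to 2 → 0 H
  atom 7 (O): bond orders sum to 2 → 0 H
Lipinski HBD = 2.
Acceptors: N atoms = 1, O atoms = 2 → HBA = 3.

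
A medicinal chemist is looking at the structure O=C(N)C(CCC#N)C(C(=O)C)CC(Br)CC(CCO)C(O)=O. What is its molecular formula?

C15H23BrN2O5

Walk through each heavy atom and fill implicit hydrogens from standard valence (C 4, N 3, O 2, S 2, halogen 1):
  atom 1: O, bond orders sum to 2 (valence 2) → 0 H
  atom 2: C, bond orders sum to 4 (valence 4) → 0 H
  atom 3: N, bond orders sum to 1 (valence 3) → 2 H
  atom 4: C, bond orders sum to 3 (valence 4) → 1 H
  atom 5: C, bond orders sum to 2 (valence 4) → 2 H
  atom 6: C, bond orders sum to 2 (valence 4) → 2 H
  atom 7: C, bond orders sum to 4 (valence 4) → 0 H
  atom 8: N, bond orders sum to 3 (valence 3) → 0 H
  atom 9: C, bond orders sum to 3 (valence 4) → 1 H
  atom 10: C, bond orders sum to 4 (valence 4) → 0 H
  atom 11: O, bond orders sum to 2 (valence 2) → 0 H
  atom 12: C, bond orders sum to 1 (valence 4) → 3 H
  atom 13: C, bond orders sum to 2 (valence 4) → 2 H
  atom 14: C, bond orders sum to 3 (valence 4) → 1 H
  atom 15: Br (halogen, monovalent) → 0 H
  atom 16: C, bond orders sum to 2 (valence 4) → 2 H
  atom 17: C, bond orders sum to 3 (valence 4) → 1 H
  atom 18: C, bond orders sum to 2 (valence 4) → 2 H
  atom 19: C, bond orders sum to 2 (valence 4) → 2 H
  atom 20: O, bond orders sum to 1 (valence 2) → 1 H
  atom 21: C, bond orders sum to 4 (valence 4) → 0 H
  atom 22: O, bond orders sum to 1 (valence 2) → 1 H
  atom 23: O, bond orders sum to 2 (valence 2) → 0 H
Totals → C:15, H:23, Br:1, N:2, O:5.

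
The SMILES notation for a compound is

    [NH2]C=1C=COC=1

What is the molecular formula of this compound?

C4H5NO

Walk through each heavy atom and fill implicit hydrogens from standard valence (C 4, N 3, O 2, S 2, halogen 1):
  atom 1: N with explicit H count 2
  atom 2: C, bond orders sum to 4 (valence 4) → 0 H
  atom 3: C, bond orders sum to 3 (valence 4) → 1 H
  atom 4: C, bond orders sum to 3 (valence 4) → 1 H
  atom 5: O, bond orders sum to 2 (valence 2) → 0 H
  atom 6: C, bond orders sum to 3 (valence 4) → 1 H
Totals → C:4, H:5, N:1, O:1.
In Hill order: C4H5NO.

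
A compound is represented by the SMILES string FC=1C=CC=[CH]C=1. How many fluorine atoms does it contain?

Scan the SMILES for F atoms (remember two-letter symbols like Cl and Br are single atoms).
Fluorine count: 1.

1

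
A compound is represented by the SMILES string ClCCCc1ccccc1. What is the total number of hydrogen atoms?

Walk through each heavy atom and fill implicit hydrogens from standard valence (C 4, N 3, O 2, S 2, halogen 1); for lowercase aromatic atoms, an aromatic c carries 1 H when it has two neighbours and 0 H with three, and aromatic n carries 0 H:
  atom 1: Cl (halogen, monovalent) → 0 H
  atom 2: C, bond orders sum to 2 (valence 4) → 2 H
  atom 3: C, bond orders sum to 2 (valence 4) → 2 H
  atom 4: C, bond orders sum to 2 (valence 4) → 2 H
  atom 5: aromatic c, 3 neighbours → 0 H
  atom 6: aromatic c, 2 neighbours → 1 H
  atom 7: aromatic c, 2 neighbours → 1 H
  atom 8: aromatic c, 2 neighbours → 1 H
  atom 9: aromatic c, 2 neighbours → 1 H
  atom 10: aromatic c, 2 neighbours → 1 H
Total hydrogens: 11.

11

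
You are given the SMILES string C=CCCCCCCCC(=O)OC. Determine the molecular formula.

Walk through each heavy atom and fill implicit hydrogens from standard valence (C 4, N 3, O 2, S 2, halogen 1):
  atom 1: C, bond orders sum to 2 (valence 4) → 2 H
  atom 2: C, bond orders sum to 3 (valence 4) → 1 H
  atom 3: C, bond orders sum to 2 (valence 4) → 2 H
  atom 4: C, bond orders sum to 2 (valence 4) → 2 H
  atom 5: C, bond orders sum to 2 (valence 4) → 2 H
  atom 6: C, bond orders sum to 2 (valence 4) → 2 H
  atom 7: C, bond orders sum to 2 (valence 4) → 2 H
  atom 8: C, bond orders sum to 2 (valence 4) → 2 H
  atom 9: C, bond orders sum to 2 (valence 4) → 2 H
  atom 10: C, bond orders sum to 4 (valence 4) → 0 H
  atom 11: O, bond orders sum to 2 (valence 2) → 0 H
  atom 12: O, bond orders sum to 2 (valence 2) → 0 H
  atom 13: C, bond orders sum to 1 (valence 4) → 3 H
Totals → C:11, H:20, O:2.

C11H20O2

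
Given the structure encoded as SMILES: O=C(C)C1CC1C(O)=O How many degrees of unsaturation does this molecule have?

3

Degree of unsaturation = (number of rings) + (number of π bonds).
Ring closures in the SMILES: 1.
π bonds: 2 double bonds (each 1 DoU) → 2 DoU from unsaturation.
Total DoU = 1 + 2 = 3.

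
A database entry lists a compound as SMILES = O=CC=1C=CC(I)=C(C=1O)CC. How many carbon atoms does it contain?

9

Count every carbon token in the SMILES (each C, including those in ring-closure positions and inside branches).
Carbon count: 9.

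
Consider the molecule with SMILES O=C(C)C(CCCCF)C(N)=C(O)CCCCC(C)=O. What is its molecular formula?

C15H26FNO3

Walk through each heavy atom and fill implicit hydrogens from standard valence (C 4, N 3, O 2, S 2, halogen 1):
  atom 1: O, bond orders sum to 2 (valence 2) → 0 H
  atom 2: C, bond orders sum to 4 (valence 4) → 0 H
  atom 3: C, bond orders sum to 1 (valence 4) → 3 H
  atom 4: C, bond orders sum to 3 (valence 4) → 1 H
  atom 5: C, bond orders sum to 2 (valence 4) → 2 H
  atom 6: C, bond orders sum to 2 (valence 4) → 2 H
  atom 7: C, bond orders sum to 2 (valence 4) → 2 H
  atom 8: C, bond orders sum to 2 (valence 4) → 2 H
  atom 9: F (halogen, monovalent) → 0 H
  atom 10: C, bond orders sum to 4 (valence 4) → 0 H
  atom 11: N, bond orders sum to 1 (valence 3) → 2 H
  atom 12: C, bond orders sum to 4 (valence 4) → 0 H
  atom 13: O, bond orders sum to 1 (valence 2) → 1 H
  atom 14: C, bond orders sum to 2 (valence 4) → 2 H
  atom 15: C, bond orders sum to 2 (valence 4) → 2 H
  atom 16: C, bond orders sum to 2 (valence 4) → 2 H
  atom 17: C, bond orders sum to 2 (valence 4) → 2 H
  atom 18: C, bond orders sum to 4 (valence 4) → 0 H
  atom 19: C, bond orders sum to 1 (valence 4) → 3 H
  atom 20: O, bond orders sum to 2 (valence 2) → 0 H
Totals → C:15, H:26, F:1, N:1, O:3.
In Hill order: C15H26FNO3.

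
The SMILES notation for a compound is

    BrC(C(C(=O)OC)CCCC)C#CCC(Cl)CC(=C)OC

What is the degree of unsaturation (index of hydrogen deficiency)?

4

Molecular formula: C16H24BrClO3.
DoU = (2C + 2 + N − H − X) / 2, where X is the halogen count and O/S are ignored.
    = (2·16 + 2 + 0 − 24 − 2) / 2 = 8 / 2 = 4.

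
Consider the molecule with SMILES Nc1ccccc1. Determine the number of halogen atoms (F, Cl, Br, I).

Scan the SMILES for the halogen motif — none present.
Groups that are present: 1 primary amine.

0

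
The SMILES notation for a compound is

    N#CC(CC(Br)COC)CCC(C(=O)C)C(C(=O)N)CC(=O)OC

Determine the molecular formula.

C16H25BrN2O5

Walk through each heavy atom and fill implicit hydrogens from standard valence (C 4, N 3, O 2, S 2, halogen 1):
  atom 1: N, bond orders sum to 3 (valence 3) → 0 H
  atom 2: C, bond orders sum to 4 (valence 4) → 0 H
  atom 3: C, bond orders sum to 3 (valence 4) → 1 H
  atom 4: C, bond orders sum to 2 (valence 4) → 2 H
  atom 5: C, bond orders sum to 3 (valence 4) → 1 H
  atom 6: Br (halogen, monovalent) → 0 H
  atom 7: C, bond orders sum to 2 (valence 4) → 2 H
  atom 8: O, bond orders sum to 2 (valence 2) → 0 H
  atom 9: C, bond orders sum to 1 (valence 4) → 3 H
  atom 10: C, bond orders sum to 2 (valence 4) → 2 H
  atom 11: C, bond orders sum to 2 (valence 4) → 2 H
  atom 12: C, bond orders sum to 3 (valence 4) → 1 H
  atom 13: C, bond orders sum to 4 (valence 4) → 0 H
  atom 14: O, bond orders sum to 2 (valence 2) → 0 H
  atom 15: C, bond orders sum to 1 (valence 4) → 3 H
  atom 16: C, bond orders sum to 3 (valence 4) → 1 H
  atom 17: C, bond orders sum to 4 (valence 4) → 0 H
  atom 18: O, bond orders sum to 2 (valence 2) → 0 H
  atom 19: N, bond orders sum to 1 (valence 3) → 2 H
  atom 20: C, bond orders sum to 2 (valence 4) → 2 H
  atom 21: C, bond orders sum to 4 (valence 4) → 0 H
  atom 22: O, bond orders sum to 2 (valence 2) → 0 H
  atom 23: O, bond orders sum to 2 (valence 2) → 0 H
  atom 24: C, bond orders sum to 1 (valence 4) → 3 H
Totals → C:16, H:25, Br:1, N:2, O:5.
In Hill order: C16H25BrN2O5.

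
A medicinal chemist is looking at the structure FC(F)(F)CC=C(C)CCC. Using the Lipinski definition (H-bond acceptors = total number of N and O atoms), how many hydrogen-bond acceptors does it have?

0

N atoms: 0; O atoms: 0.
Lipinski HBA = 0 + 0 = 0.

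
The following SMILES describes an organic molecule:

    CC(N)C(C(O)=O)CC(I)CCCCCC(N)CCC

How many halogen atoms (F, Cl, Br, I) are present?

Halogen atoms appear at heavy-atom position 10 (1×I).
Other groups present: 1 carboxylic acid, 2 primary amine.
Halogen count: 1.

1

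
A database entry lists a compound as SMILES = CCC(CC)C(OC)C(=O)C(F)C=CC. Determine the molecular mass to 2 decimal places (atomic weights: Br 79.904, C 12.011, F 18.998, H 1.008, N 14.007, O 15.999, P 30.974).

First, the molecular formula is C12H21FO2 (counting implicit H from valence).
  C: 12 × 12.011 = 144.132
  F: 1 × 18.998 = 18.998
  H: 21 × 1.008 = 21.168
  O: 2 × 15.999 = 31.998
Sum: 12×12.011 + 1×18.998 + 21×1.008 + 2×15.999 = 216.296 → 216.30 g/mol.

216.30 g/mol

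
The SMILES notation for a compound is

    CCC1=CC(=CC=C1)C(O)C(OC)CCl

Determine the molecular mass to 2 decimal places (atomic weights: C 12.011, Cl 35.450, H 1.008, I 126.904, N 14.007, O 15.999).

228.72 g/mol

First, the molecular formula is C12H17ClO2 (counting implicit H from valence).
  C: 12 × 12.011 = 144.132
  Cl: 1 × 35.450 = 35.450
  H: 17 × 1.008 = 17.136
  O: 2 × 15.999 = 31.998
Sum: 12×12.011 + 1×35.450 + 17×1.008 + 2×15.999 = 228.716 → 228.72 g/mol.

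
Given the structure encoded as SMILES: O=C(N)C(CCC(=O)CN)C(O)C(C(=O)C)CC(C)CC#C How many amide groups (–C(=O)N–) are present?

1

The amide motif appears at heavy-atom position 2 in the SMILES.
Other groups present: 1 alkyne, 1 hydroxyl, 2 ketone, 1 primary amine.
Amide count: 1.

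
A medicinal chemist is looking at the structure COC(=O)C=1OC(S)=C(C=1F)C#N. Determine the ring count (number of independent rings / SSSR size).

1

In SMILES, each pair of matching ring-closure digits denotes one ring-closing bond; the number of such bonds equals the number of independent rings.
Ring-closure bonds here: 1.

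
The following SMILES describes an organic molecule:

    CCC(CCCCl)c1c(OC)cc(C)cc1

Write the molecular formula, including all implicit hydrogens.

Walk through each heavy atom and fill implicit hydrogens from standard valence (C 4, N 3, O 2, S 2, halogen 1); for lowercase aromatic atoms, an aromatic c carries 1 H when it has two neighbours and 0 H with three, and aromatic n carries 0 H:
  atom 1: C, bond orders sum to 1 (valence 4) → 3 H
  atom 2: C, bond orders sum to 2 (valence 4) → 2 H
  atom 3: C, bond orders sum to 3 (valence 4) → 1 H
  atom 4: C, bond orders sum to 2 (valence 4) → 2 H
  atom 5: C, bond orders sum to 2 (valence 4) → 2 H
  atom 6: C, bond orders sum to 2 (valence 4) → 2 H
  atom 7: Cl (halogen, monovalent) → 0 H
  atom 8: aromatic c, 3 neighbours → 0 H
  atom 9: aromatic c, 3 neighbours → 0 H
  atom 10: O, bond orders sum to 2 (valence 2) → 0 H
  atom 11: C, bond orders sum to 1 (valence 4) → 3 H
  atom 12: aromatic c, 2 neighbours → 1 H
  atom 13: aromatic c, 3 neighbours → 0 H
  atom 14: C, bond orders sum to 1 (valence 4) → 3 H
  atom 15: aromatic c, 2 neighbours → 1 H
  atom 16: aromatic c, 2 neighbours → 1 H
Totals → C:14, H:21, Cl:1, O:1.
In Hill order: C14H21ClO.

C14H21ClO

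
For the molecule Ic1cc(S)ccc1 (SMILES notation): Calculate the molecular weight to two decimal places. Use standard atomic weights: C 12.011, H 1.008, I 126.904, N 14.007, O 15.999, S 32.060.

236.07 g/mol

First, the molecular formula is C6H5IS (counting implicit H from valence).
  C: 6 × 12.011 = 72.066
  H: 5 × 1.008 = 5.040
  I: 1 × 126.904 = 126.904
  S: 1 × 32.060 = 32.060
Sum: 6×12.011 + 5×1.008 + 1×126.904 + 1×32.060 = 236.070 → 236.07 g/mol.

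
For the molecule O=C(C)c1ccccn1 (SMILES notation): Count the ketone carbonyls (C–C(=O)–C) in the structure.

The ketone motif appears at heavy-atom position 2 in the SMILES.
Ketone count: 1.

1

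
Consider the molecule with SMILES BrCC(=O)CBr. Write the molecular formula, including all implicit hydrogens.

Walk through each heavy atom and fill implicit hydrogens from standard valence (C 4, N 3, O 2, S 2, halogen 1):
  atom 1: Br (halogen, monovalent) → 0 H
  atom 2: C, bond orders sum to 2 (valence 4) → 2 H
  atom 3: C, bond orders sum to 4 (valence 4) → 0 H
  atom 4: O, bond orders sum to 2 (valence 2) → 0 H
  atom 5: C, bond orders sum to 2 (valence 4) → 2 H
  atom 6: Br (halogen, monovalent) → 0 H
Totals → C:3, H:4, Br:2, O:1.
In Hill order: C3H4Br2O.

C3H4Br2O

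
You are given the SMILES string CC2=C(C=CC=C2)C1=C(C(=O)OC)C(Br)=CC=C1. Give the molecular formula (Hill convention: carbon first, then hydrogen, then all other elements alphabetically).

C15H13BrO2

Walk through each heavy atom and fill implicit hydrogens from standard valence (C 4, N 3, O 2, S 2, halogen 1):
  atom 1: C, bond orders sum to 1 (valence 4) → 3 H
  atom 2: C, bond orders sum to 4 (valence 4) → 0 H
  atom 3: C, bond orders sum to 4 (valence 4) → 0 H
  atom 4: C, bond orders sum to 3 (valence 4) → 1 H
  atom 5: C, bond orders sum to 3 (valence 4) → 1 H
  atom 6: C, bond orders sum to 3 (valence 4) → 1 H
  atom 7: C, bond orders sum to 3 (valence 4) → 1 H
  atom 8: C, bond orders sum to 4 (valence 4) → 0 H
  atom 9: C, bond orders sum to 4 (valence 4) → 0 H
  atom 10: C, bond orders sum to 4 (valence 4) → 0 H
  atom 11: O, bond orders sum to 2 (valence 2) → 0 H
  atom 12: O, bond orders sum to 2 (valence 2) → 0 H
  atom 13: C, bond orders sum to 1 (valence 4) → 3 H
  atom 14: C, bond orders sum to 4 (valence 4) → 0 H
  atom 15: Br (halogen, monovalent) → 0 H
  atom 16: C, bond orders sum to 3 (valence 4) → 1 H
  atom 17: C, bond orders sum to 3 (valence 4) → 1 H
  atom 18: C, bond orders sum to 3 (valence 4) → 1 H
Totals → C:15, H:13, Br:1, O:2.
In Hill order: C15H13BrO2.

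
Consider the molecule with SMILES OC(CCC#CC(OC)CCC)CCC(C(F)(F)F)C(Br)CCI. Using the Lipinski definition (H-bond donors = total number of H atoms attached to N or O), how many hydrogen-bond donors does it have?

Donors: find every N or O and count the H atoms it carries.
  atom 1 (O): bond orders sum to 1 → 1 H
  atom 8 (O): bond orders sum to 2 → 0 H
Lipinski HBD = 1.

1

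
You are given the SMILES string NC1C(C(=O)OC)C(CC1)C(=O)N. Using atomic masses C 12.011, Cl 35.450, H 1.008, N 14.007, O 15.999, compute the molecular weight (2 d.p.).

First, the molecular formula is C8H14N2O3 (counting implicit H from valence).
  C: 8 × 12.011 = 96.088
  H: 14 × 1.008 = 14.112
  N: 2 × 14.007 = 28.014
  O: 3 × 15.999 = 47.997
Sum: 8×12.011 + 14×1.008 + 2×14.007 + 3×15.999 = 186.211 → 186.21 g/mol.

186.21 g/mol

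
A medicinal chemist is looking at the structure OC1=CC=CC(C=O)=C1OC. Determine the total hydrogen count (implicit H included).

Walk through each heavy atom and fill implicit hydrogens from standard valence (C 4, N 3, O 2, S 2, halogen 1):
  atom 1: O, bond orders sum to 1 (valence 2) → 1 H
  atom 2: C, bond orders sum to 4 (valence 4) → 0 H
  atom 3: C, bond orders sum to 3 (valence 4) → 1 H
  atom 4: C, bond orders sum to 3 (valence 4) → 1 H
  atom 5: C, bond orders sum to 3 (valence 4) → 1 H
  atom 6: C, bond orders sum to 4 (valence 4) → 0 H
  atom 7: C, bond orders sum to 3 (valence 4) → 1 H
  atom 8: O, bond orders sum to 2 (valence 2) → 0 H
  atom 9: C, bond orders sum to 4 (valence 4) → 0 H
  atom 10: O, bond orders sum to 2 (valence 2) → 0 H
  atom 11: C, bond orders sum to 1 (valence 4) → 3 H
Total hydrogens: 8.

8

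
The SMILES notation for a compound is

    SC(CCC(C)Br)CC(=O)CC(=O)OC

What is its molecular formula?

Walk through each heavy atom and fill implicit hydrogens from standard valence (C 4, N 3, O 2, S 2, halogen 1):
  atom 1: S, bond orders sum to 1 (valence 2) → 1 H
  atom 2: C, bond orders sum to 3 (valence 4) → 1 H
  atom 3: C, bond orders sum to 2 (valence 4) → 2 H
  atom 4: C, bond orders sum to 2 (valence 4) → 2 H
  atom 5: C, bond orders sum to 3 (valence 4) → 1 H
  atom 6: C, bond orders sum to 1 (valence 4) → 3 H
  atom 7: Br (halogen, monovalent) → 0 H
  atom 8: C, bond orders sum to 2 (valence 4) → 2 H
  atom 9: C, bond orders sum to 4 (valence 4) → 0 H
  atom 10: O, bond orders sum to 2 (valence 2) → 0 H
  atom 11: C, bond orders sum to 2 (valence 4) → 2 H
  atom 12: C, bond orders sum to 4 (valence 4) → 0 H
  atom 13: O, bond orders sum to 2 (valence 2) → 0 H
  atom 14: O, bond orders sum to 2 (valence 2) → 0 H
  atom 15: C, bond orders sum to 1 (valence 4) → 3 H
Totals → C:10, H:17, Br:1, O:3, S:1.

C10H17BrO3S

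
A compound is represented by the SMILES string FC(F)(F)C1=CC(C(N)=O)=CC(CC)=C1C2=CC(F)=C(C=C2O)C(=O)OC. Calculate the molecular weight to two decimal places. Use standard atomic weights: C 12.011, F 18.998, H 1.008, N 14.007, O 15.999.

385.31 g/mol

First, the molecular formula is C18H15F4NO4 (counting implicit H from valence).
  C: 18 × 12.011 = 216.198
  F: 4 × 18.998 = 75.992
  H: 15 × 1.008 = 15.120
  N: 1 × 14.007 = 14.007
  O: 4 × 15.999 = 63.996
Sum: 18×12.011 + 4×18.998 + 15×1.008 + 1×14.007 + 4×15.999 = 385.313 → 385.31 g/mol.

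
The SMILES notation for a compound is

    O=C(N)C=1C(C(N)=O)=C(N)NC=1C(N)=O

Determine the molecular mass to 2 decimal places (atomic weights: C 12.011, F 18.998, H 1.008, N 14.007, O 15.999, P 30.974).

First, the molecular formula is C7H9N5O3 (counting implicit H from valence).
  C: 7 × 12.011 = 84.077
  H: 9 × 1.008 = 9.072
  N: 5 × 14.007 = 70.035
  O: 3 × 15.999 = 47.997
Sum: 7×12.011 + 9×1.008 + 5×14.007 + 3×15.999 = 211.181 → 211.18 g/mol.

211.18 g/mol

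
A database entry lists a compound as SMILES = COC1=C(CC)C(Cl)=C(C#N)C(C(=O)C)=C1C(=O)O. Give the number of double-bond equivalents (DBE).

8

Molecular formula: C13H12ClNO4.
DoU = (2C + 2 + N − H − X) / 2, where X is the halogen count and O/S are ignored.
    = (2·13 + 2 + 1 − 12 − 1) / 2 = 16 / 2 = 8.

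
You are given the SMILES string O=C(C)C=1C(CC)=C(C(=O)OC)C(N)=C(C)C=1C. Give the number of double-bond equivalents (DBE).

6

Molecular formula: C14H19NO3.
DoU = (2C + 2 + N − H − X) / 2, where X is the halogen count and O/S are ignored.
    = (2·14 + 2 + 1 − 19 − 0) / 2 = 12 / 2 = 6.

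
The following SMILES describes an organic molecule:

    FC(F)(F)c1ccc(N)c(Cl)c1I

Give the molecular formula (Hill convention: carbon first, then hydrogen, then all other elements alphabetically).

Walk through each heavy atom and fill implicit hydrogens from standard valence (C 4, N 3, O 2, S 2, halogen 1); for lowercase aromatic atoms, an aromatic c carries 1 H when it has two neighbours and 0 H with three, and aromatic n carries 0 H:
  atom 1: F (halogen, monovalent) → 0 H
  atom 2: C, bond orders sum to 4 (valence 4) → 0 H
  atom 3: F (halogen, monovalent) → 0 H
  atom 4: F (halogen, monovalent) → 0 H
  atom 5: aromatic c, 3 neighbours → 0 H
  atom 6: aromatic c, 2 neighbours → 1 H
  atom 7: aromatic c, 2 neighbours → 1 H
  atom 8: aromatic c, 3 neighbours → 0 H
  atom 9: N, bond orders sum to 1 (valence 3) → 2 H
  atom 10: aromatic c, 3 neighbours → 0 H
  atom 11: Cl (halogen, monovalent) → 0 H
  atom 12: aromatic c, 3 neighbours → 0 H
  atom 13: I (halogen, monovalent) → 0 H
Totals → C:7, H:4, Cl:1, F:3, I:1, N:1.

C7H4ClF3IN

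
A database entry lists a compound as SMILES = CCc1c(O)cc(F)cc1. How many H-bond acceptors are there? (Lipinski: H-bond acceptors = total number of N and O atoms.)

1

N atoms: 0; O atoms: 1.
Lipinski HBA = 0 + 1 = 1.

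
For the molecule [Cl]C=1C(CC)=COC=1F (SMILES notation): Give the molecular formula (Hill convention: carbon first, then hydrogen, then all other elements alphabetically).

Walk through each heavy atom and fill implicit hydrogens from standard valence (C 4, N 3, O 2, S 2, halogen 1):
  atom 1: Cl with explicit H count 0
  atom 2: C, bond orders sum to 4 (valence 4) → 0 H
  atom 3: C, bond orders sum to 4 (valence 4) → 0 H
  atom 4: C, bond orders sum to 2 (valence 4) → 2 H
  atom 5: C, bond orders sum to 1 (valence 4) → 3 H
  atom 6: C, bond orders sum to 3 (valence 4) → 1 H
  atom 7: O, bond orders sum to 2 (valence 2) → 0 H
  atom 8: C, bond orders sum to 4 (valence 4) → 0 H
  atom 9: F (halogen, monovalent) → 0 H
Totals → C:6, H:6, Cl:1, F:1, O:1.

C6H6ClFO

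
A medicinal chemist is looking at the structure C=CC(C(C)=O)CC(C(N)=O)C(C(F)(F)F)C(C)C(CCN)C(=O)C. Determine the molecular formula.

Walk through each heavy atom and fill implicit hydrogens from standard valence (C 4, N 3, O 2, S 2, halogen 1):
  atom 1: C, bond orders sum to 2 (valence 4) → 2 H
  atom 2: C, bond orders sum to 3 (valence 4) → 1 H
  atom 3: C, bond orders sum to 3 (valence 4) → 1 H
  atom 4: C, bond orders sum to 4 (valence 4) → 0 H
  atom 5: C, bond orders sum to 1 (valence 4) → 3 H
  atom 6: O, bond orders sum to 2 (valence 2) → 0 H
  atom 7: C, bond orders sum to 2 (valence 4) → 2 H
  atom 8: C, bond orders sum to 3 (valence 4) → 1 H
  atom 9: C, bond orders sum to 4 (valence 4) → 0 H
  atom 10: N, bond orders sum to 1 (valence 3) → 2 H
  atom 11: O, bond orders sum to 2 (valence 2) → 0 H
  atom 12: C, bond orders sum to 3 (valence 4) → 1 H
  atom 13: C, bond orders sum to 4 (valence 4) → 0 H
  atom 14: F (halogen, monovalent) → 0 H
  atom 15: F (halogen, monovalent) → 0 H
  atom 16: F (halogen, monovalent) → 0 H
  atom 17: C, bond orders sum to 3 (valence 4) → 1 H
  atom 18: C, bond orders sum to 1 (valence 4) → 3 H
  atom 19: C, bond orders sum to 3 (valence 4) → 1 H
  atom 20: C, bond orders sum to 2 (valence 4) → 2 H
  atom 21: C, bond orders sum to 2 (valence 4) → 2 H
  atom 22: N, bond orders sum to 1 (valence 3) → 2 H
  atom 23: C, bond orders sum to 4 (valence 4) → 0 H
  atom 24: O, bond orders sum to 2 (valence 2) → 0 H
  atom 25: C, bond orders sum to 1 (valence 4) → 3 H
Totals → C:17, H:27, F:3, N:2, O:3.
In Hill order: C17H27F3N2O3.

C17H27F3N2O3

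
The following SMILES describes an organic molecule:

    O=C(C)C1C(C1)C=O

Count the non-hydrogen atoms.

Every atom symbol written in the SMILES (organic subset) is one heavy atom; implicit H are not written.
Heavy atoms by element → C:6, O:2.
Total: 8.

8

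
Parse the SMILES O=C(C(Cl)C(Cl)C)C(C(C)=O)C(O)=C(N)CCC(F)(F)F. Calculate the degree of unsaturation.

3

Molecular formula: C12H16Cl2F3NO3.
DoU = (2C + 2 + N − H − X) / 2, where X is the halogen count and O/S are ignored.
    = (2·12 + 2 + 1 − 16 − 5) / 2 = 6 / 2 = 3.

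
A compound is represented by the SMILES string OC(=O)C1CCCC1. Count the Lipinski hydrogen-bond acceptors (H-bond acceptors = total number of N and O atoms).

2

N atoms: 0; O atoms: 2.
Lipinski HBA = 0 + 2 = 2.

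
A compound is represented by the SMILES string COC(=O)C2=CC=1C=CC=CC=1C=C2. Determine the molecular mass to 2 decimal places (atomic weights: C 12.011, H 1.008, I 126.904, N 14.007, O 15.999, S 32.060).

First, the molecular formula is C12H10O2 (counting implicit H from valence).
  C: 12 × 12.011 = 144.132
  H: 10 × 1.008 = 10.080
  O: 2 × 15.999 = 31.998
Sum: 12×12.011 + 10×1.008 + 2×15.999 = 186.210 → 186.21 g/mol.

186.21 g/mol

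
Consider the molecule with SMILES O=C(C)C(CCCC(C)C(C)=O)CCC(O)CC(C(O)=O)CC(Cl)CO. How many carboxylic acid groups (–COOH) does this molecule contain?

The carboxylic acid motif appears at heavy-atom position 19 in the SMILES.
Other groups present: 2 hydroxyl, 2 ketone.
Carboxylic acid count: 1.

1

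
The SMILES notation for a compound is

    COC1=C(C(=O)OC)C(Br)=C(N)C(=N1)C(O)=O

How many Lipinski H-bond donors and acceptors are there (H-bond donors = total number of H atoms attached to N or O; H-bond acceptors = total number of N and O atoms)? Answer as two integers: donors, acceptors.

Donors: find every N or O and count the H atoms it carries.
  atom 2 (O): bond orders sum to 2 → 0 H
  atom 6 (O): bond orders sum to 2 → 0 H
  atom 7 (O): bond orders sum to 2 → 0 H
  atom 12 (N): bond orders sum to 1 → 2 H
  atom 14 (N): bond orders sum to 3 → 0 H
  atom 16 (O): bond orders sum to 1 → 1 H
  atom 17 (O): bond orders sum to 2 → 0 H
Lipinski HBD = 3.
Acceptors: N atoms = 2, O atoms = 5 → HBA = 7.

3, 7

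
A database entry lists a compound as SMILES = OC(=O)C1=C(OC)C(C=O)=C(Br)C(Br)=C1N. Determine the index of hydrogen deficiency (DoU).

6

Degree of unsaturation = (number of rings) + (number of π bonds).
Ring closures in the SMILES: 1.
π bonds: 5 double bonds (each 1 DoU) → 5 DoU from unsaturation.
Total DoU = 1 + 5 = 6.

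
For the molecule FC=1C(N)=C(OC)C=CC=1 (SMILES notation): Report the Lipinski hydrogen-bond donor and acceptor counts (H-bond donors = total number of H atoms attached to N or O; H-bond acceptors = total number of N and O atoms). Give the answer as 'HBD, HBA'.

Donors: find every N or O and count the H atoms it carries.
  atom 4 (N): bond orders sum to 1 → 2 H
  atom 6 (O): bond orders sum to 2 → 0 H
Lipinski HBD = 2.
Acceptors: N atoms = 1, O atoms = 1 → HBA = 2.

2, 2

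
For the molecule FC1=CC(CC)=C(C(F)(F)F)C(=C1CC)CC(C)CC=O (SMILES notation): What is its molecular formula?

Walk through each heavy atom and fill implicit hydrogens from standard valence (C 4, N 3, O 2, S 2, halogen 1):
  atom 1: F (halogen, monovalent) → 0 H
  atom 2: C, bond orders sum to 4 (valence 4) → 0 H
  atom 3: C, bond orders sum to 3 (valence 4) → 1 H
  atom 4: C, bond orders sum to 4 (valence 4) → 0 H
  atom 5: C, bond orders sum to 2 (valence 4) → 2 H
  atom 6: C, bond orders sum to 1 (valence 4) → 3 H
  atom 7: C, bond orders sum to 4 (valence 4) → 0 H
  atom 8: C, bond orders sum to 4 (valence 4) → 0 H
  atom 9: F (halogen, monovalent) → 0 H
  atom 10: F (halogen, monovalent) → 0 H
  atom 11: F (halogen, monovalent) → 0 H
  atom 12: C, bond orders sum to 4 (valence 4) → 0 H
  atom 13: C, bond orders sum to 4 (valence 4) → 0 H
  atom 14: C, bond orders sum to 2 (valence 4) → 2 H
  atom 15: C, bond orders sum to 1 (valence 4) → 3 H
  atom 16: C, bond orders sum to 2 (valence 4) → 2 H
  atom 17: C, bond orders sum to 3 (valence 4) → 1 H
  atom 18: C, bond orders sum to 1 (valence 4) → 3 H
  atom 19: C, bond orders sum to 2 (valence 4) → 2 H
  atom 20: C, bond orders sum to 3 (valence 4) → 1 H
  atom 21: O, bond orders sum to 2 (valence 2) → 0 H
Totals → C:16, H:20, F:4, O:1.

C16H20F4O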